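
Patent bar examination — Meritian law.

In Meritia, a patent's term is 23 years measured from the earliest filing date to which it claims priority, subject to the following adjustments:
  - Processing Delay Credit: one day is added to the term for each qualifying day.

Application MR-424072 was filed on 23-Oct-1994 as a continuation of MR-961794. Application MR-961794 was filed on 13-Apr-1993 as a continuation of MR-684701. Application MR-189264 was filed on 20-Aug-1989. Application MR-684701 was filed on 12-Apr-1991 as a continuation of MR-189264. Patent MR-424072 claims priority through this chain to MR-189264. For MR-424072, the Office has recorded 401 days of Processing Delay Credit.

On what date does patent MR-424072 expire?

2013-09-25

Earliest priority filing: 20 August 1989.
Base term: 20 August 1989 + 23 years → 20 August 2012.
Processing Delay Credit: +401 days → 25 September 2013.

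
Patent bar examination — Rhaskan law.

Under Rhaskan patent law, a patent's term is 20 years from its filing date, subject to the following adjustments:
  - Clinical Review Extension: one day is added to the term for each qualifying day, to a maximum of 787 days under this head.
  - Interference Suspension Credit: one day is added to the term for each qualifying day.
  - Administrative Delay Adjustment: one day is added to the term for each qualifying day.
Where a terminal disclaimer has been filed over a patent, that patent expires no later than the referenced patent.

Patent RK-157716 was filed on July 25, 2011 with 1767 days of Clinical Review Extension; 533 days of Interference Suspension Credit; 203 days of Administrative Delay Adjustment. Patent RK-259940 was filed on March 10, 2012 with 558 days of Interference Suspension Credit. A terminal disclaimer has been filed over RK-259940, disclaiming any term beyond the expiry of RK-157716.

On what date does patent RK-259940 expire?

2033-09-19

Natural term of RK-259940:
  Base: filing + 20 years → 10 March 2032.
  Interference Suspension Credit: +558 days → 19 September 2033.
Expiry of referenced patent RK-157716:
  Base: filing + 20 years → 25 July 2031.
  Clinical Review Extension: 1767 days claimed exceeds the 787-day cap, so +787 days → 19 September 2033.
  Interference Suspension Credit: +533 days → 6 March 2035.
  Administrative Delay Adjustment: +203 days → 25 September 2035.
Terminal disclaimer: RK-259940 expires on the earlier of 19 September 2033 and 25 September 2035.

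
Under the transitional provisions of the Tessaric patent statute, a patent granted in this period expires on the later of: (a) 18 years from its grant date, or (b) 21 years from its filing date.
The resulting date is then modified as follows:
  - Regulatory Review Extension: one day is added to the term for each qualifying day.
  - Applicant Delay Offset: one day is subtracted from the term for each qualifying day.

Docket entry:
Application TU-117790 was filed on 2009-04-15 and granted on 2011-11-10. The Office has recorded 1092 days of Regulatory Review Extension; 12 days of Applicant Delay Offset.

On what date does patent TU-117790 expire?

2033-03-30

(a) grant + 18 years → 10 November 2029.
(b) filing + 21 years → 15 April 2030.
Later of the two: 15 April 2030.
Regulatory Review Extension: +1092 days → 11 April 2033.
Applicant Delay Offset: −12 days → 30 March 2033.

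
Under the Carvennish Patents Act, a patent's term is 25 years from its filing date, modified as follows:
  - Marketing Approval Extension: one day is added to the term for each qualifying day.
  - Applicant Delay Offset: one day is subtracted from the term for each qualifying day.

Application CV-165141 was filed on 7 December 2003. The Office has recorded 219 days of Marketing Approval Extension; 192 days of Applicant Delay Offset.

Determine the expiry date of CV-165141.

January 3, 2029

Base term: filing date + 25 years → 7 December 2028.
Marketing Approval Extension: +219 days → 14 July 2029.
Applicant Delay Offset: −192 days → 3 January 2029.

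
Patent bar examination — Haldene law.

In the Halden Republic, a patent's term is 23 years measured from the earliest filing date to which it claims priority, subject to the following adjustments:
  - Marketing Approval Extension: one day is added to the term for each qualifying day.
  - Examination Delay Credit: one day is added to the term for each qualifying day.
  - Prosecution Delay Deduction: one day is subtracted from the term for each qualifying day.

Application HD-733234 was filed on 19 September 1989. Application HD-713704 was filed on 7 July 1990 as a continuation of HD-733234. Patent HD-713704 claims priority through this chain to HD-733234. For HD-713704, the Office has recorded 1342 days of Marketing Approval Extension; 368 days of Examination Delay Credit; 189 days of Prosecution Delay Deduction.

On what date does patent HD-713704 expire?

November 18, 2016

Earliest priority filing: 19 September 1989.
Base term: 19 September 1989 + 23 years → 19 September 2012.
Marketing Approval Extension: +1342 days → 23 May 2016.
Examination Delay Credit: +368 days → 26 May 2017.
Prosecution Delay Deduction: −189 days → 18 November 2016.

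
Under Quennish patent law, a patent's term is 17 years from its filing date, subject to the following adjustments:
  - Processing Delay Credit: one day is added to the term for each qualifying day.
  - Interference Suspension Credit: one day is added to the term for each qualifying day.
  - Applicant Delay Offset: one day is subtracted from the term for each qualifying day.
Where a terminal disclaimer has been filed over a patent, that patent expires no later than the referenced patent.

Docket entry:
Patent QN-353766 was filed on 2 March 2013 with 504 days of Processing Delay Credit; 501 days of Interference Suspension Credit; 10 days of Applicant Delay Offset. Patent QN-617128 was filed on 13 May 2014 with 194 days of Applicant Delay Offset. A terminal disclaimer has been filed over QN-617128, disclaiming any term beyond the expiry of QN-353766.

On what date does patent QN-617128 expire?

October 31, 2030

Natural term of QN-617128:
  Base: filing + 17 years → 13 May 2031.
  Applicant Delay Offset: −194 days → 31 October 2030.
Expiry of referenced patent QN-353766:
  Base: filing + 17 years → 2 March 2030.
  Processing Delay Credit: +504 days → 19 July 2031.
  Interference Suspension Credit: +501 days → 1 December 2032.
  Applicant Delay Offset: −10 days → 21 November 2032.
Terminal disclaimer: QN-617128 expires on the earlier of 31 October 2030 and 21 November 2032.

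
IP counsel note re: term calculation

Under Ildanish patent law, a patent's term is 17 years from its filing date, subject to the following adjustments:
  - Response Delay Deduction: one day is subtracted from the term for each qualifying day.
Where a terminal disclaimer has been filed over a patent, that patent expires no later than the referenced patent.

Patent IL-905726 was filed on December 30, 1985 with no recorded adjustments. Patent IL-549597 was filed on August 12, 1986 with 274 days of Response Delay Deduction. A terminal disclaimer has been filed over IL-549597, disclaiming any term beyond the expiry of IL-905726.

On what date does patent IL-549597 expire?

2002-11-11

Natural term of IL-549597:
  Base: filing + 17 years → 12 August 2003.
  Response Delay Deduction: −274 days → 11 November 2002.
Expiry of referenced patent IL-905726:
  Base: filing + 17 years → 30 December 2002.
Terminal disclaimer: IL-549597 expires on the earlier of 11 November 2002 and 30 December 2002.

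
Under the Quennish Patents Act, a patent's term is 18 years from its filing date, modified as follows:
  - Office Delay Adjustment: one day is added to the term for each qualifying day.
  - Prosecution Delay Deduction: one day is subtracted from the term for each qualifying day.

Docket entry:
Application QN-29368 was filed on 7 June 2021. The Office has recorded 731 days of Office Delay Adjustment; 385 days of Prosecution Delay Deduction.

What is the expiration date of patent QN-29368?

May 18, 2040

Base term: filing date + 18 years → 7 June 2039.
Office Delay Adjustment: +731 days → 7 June 2041.
Prosecution Delay Deduction: −385 days → 18 May 2040.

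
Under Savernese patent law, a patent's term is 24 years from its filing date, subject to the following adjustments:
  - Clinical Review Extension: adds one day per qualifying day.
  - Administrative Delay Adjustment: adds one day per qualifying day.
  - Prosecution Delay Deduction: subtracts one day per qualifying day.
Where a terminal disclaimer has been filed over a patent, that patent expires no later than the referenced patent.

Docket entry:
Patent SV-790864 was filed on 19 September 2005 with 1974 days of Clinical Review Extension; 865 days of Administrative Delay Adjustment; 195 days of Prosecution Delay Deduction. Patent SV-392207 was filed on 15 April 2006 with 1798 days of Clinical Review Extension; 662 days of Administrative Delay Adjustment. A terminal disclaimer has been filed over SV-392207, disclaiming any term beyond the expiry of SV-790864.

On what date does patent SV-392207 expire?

December 15, 2036

Natural term of SV-392207:
  Base: filing + 24 years → 15 April 2030.
  Clinical Review Extension: +1798 days → 18 March 2035.
  Administrative Delay Adjustment: +662 days → 8 January 2037.
Expiry of referenced patent SV-790864:
  Base: filing + 24 years → 19 September 2029.
  Clinical Review Extension: +1974 days → 14 February 2035.
  Administrative Delay Adjustment: +865 days → 28 June 2037.
  Prosecution Delay Deduction: −195 days → 15 December 2036.
Terminal disclaimer: SV-392207 expires on the earlier of 8 January 2037 and 15 December 2036.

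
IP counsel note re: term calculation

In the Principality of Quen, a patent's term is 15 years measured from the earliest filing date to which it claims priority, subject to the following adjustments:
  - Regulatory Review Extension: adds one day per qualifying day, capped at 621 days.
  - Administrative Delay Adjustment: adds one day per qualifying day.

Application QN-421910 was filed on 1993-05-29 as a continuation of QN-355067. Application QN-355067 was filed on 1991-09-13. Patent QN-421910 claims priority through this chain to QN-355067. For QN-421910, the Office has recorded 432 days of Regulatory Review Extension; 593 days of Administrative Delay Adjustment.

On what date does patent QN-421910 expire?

Earliest priority filing: 13 September 1991.
Base term: 13 September 1991 + 15 years → 13 September 2006.
Regulatory Review Extension: 432 days (within the 621-day cap) → +432 days → 19 November 2007.
Administrative Delay Adjustment: +593 days → 4 July 2009.

2009-07-04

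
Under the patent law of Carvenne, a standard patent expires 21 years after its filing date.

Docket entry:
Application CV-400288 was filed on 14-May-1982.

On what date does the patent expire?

Filing date + 21 years → 14 May 2003.

2003-05-14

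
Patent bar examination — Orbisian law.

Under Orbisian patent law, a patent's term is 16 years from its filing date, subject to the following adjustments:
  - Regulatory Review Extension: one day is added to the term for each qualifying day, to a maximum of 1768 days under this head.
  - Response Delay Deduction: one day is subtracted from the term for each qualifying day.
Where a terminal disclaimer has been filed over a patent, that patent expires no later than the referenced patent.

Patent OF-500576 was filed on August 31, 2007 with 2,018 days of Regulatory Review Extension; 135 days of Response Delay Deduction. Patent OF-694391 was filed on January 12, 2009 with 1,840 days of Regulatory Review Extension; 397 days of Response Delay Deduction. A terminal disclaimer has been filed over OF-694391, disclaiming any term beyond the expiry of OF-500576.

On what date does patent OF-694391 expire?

Natural term of OF-694391:
  Base: filing + 16 years → 12 January 2025.
  Regulatory Review Extension: 1840 days claimed exceeds the 1768-day cap, so +1768 days → 15 November 2029.
  Response Delay Deduction: −397 days → 14 October 2028.
Expiry of referenced patent OF-500576:
  Base: filing + 16 years → 31 August 2023.
  Regulatory Review Extension: 2018 days claimed exceeds the 1768-day cap, so +1768 days → 3 July 2028.
  Response Delay Deduction: −135 days → 19 February 2028.
Terminal disclaimer: OF-694391 expires on the earlier of 14 October 2028 and 19 February 2028.

2028-02-19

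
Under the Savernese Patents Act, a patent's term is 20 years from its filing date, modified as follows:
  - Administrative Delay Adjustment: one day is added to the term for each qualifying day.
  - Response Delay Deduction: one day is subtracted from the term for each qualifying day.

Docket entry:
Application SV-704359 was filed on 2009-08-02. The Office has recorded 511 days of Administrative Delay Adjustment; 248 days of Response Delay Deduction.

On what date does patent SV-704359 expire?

April 22, 2030

Base term: filing date + 20 years → 2 August 2029.
Administrative Delay Adjustment: +511 days → 26 December 2030.
Response Delay Deduction: −248 days → 22 April 2030.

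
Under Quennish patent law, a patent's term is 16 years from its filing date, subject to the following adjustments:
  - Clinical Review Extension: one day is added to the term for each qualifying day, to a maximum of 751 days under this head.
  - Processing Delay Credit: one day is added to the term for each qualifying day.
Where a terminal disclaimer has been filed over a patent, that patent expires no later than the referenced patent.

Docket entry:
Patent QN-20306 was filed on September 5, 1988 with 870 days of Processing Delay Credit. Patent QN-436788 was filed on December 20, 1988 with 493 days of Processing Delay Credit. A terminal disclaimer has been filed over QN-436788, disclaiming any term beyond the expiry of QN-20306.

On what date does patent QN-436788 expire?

Natural term of QN-436788:
  Base: filing + 16 years → 20 December 2004.
  Processing Delay Credit: +493 days → 27 April 2006.
Expiry of referenced patent QN-20306:
  Base: filing + 16 years → 5 September 2004.
  Processing Delay Credit: +870 days → 23 January 2007.
Terminal disclaimer: QN-436788 expires on the earlier of 27 April 2006 and 23 January 2007.

2006-04-27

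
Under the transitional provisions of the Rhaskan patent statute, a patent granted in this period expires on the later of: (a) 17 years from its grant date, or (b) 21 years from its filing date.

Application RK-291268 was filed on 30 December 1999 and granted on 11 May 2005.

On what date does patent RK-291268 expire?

(a) grant + 17 years → 11 May 2022.
(b) filing + 21 years → 30 December 2020.
Later of the two: 11 May 2022.

2022-05-11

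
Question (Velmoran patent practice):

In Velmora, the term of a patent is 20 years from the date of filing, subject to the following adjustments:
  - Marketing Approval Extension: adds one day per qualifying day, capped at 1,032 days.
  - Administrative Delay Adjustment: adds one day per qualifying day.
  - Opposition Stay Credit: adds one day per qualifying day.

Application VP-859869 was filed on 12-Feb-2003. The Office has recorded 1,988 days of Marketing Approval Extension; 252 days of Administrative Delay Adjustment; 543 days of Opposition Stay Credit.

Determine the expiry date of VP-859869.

February 13, 2028

Base term: filing date + 20 years → 12 February 2023.
Marketing Approval Extension: 1988 days claimed exceeds the 1032-day cap, so +1032 days → 10 December 2025.
Administrative Delay Adjustment: +252 days → 19 August 2026.
Opposition Stay Credit: +543 days → 13 February 2028.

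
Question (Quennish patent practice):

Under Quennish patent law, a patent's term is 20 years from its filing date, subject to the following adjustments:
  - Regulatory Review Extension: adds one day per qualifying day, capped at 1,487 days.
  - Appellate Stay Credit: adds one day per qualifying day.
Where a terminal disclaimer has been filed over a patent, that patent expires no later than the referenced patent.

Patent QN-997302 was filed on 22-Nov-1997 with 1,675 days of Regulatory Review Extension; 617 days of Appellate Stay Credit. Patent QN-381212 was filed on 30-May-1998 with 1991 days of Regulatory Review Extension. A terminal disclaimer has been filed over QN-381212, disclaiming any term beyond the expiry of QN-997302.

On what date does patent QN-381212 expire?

2022-06-25

Natural term of QN-381212:
  Base: filing + 20 years → 30 May 2018.
  Regulatory Review Extension: 1991 days claimed exceeds the 1487-day cap, so +1487 days → 25 June 2022.
Expiry of referenced patent QN-997302:
  Base: filing + 20 years → 22 November 2017.
  Regulatory Review Extension: 1675 days claimed exceeds the 1487-day cap, so +1487 days → 18 December 2021.
  Appellate Stay Credit: +617 days → 27 August 2023.
Terminal disclaimer: QN-381212 expires on the earlier of 25 June 2022 and 27 August 2023.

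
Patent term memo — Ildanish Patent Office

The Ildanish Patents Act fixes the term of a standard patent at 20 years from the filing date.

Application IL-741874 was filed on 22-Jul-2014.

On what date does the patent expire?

2034-07-22

Filing date + 20 years → 22 July 2034.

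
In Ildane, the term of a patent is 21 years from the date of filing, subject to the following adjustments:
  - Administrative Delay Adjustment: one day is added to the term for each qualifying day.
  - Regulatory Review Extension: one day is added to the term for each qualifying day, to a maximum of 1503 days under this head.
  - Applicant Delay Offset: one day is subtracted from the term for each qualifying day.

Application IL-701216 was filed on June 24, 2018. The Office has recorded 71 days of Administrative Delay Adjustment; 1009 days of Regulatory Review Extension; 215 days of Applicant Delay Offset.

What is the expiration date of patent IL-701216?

2041-11-05

Base term: filing date + 21 years → 24 June 2039.
Administrative Delay Adjustment: +71 days → 3 September 2039.
Regulatory Review Extension: 1009 days (within the 1503-day cap) → +1009 days → 8 June 2042.
Applicant Delay Offset: −215 days → 5 November 2041.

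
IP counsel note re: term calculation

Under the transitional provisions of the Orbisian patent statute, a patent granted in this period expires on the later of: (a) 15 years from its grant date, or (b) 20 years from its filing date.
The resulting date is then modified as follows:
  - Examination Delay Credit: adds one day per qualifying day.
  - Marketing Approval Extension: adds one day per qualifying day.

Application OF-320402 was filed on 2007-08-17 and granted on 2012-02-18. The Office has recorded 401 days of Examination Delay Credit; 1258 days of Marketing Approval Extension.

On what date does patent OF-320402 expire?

March 2, 2032

(a) grant + 15 years → 18 February 2027.
(b) filing + 20 years → 17 August 2027.
Later of the two: 17 August 2027.
Examination Delay Credit: +401 days → 21 September 2028.
Marketing Approval Extension: +1258 days → 2 March 2032.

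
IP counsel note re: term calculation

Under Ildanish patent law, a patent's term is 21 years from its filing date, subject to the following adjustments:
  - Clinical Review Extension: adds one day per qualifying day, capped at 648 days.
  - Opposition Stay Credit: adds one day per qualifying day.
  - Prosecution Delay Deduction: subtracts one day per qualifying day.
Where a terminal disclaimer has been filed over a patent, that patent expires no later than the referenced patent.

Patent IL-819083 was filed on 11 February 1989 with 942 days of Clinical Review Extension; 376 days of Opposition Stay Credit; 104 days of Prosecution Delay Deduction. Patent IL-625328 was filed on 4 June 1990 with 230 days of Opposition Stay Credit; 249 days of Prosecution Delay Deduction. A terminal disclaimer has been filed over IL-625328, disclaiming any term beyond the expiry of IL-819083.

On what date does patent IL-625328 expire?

2011-05-16

Natural term of IL-625328:
  Base: filing + 21 years → 4 June 2011.
  Opposition Stay Credit: +230 days → 20 January 2012.
  Prosecution Delay Deduction: −249 days → 16 May 2011.
Expiry of referenced patent IL-819083:
  Base: filing + 21 years → 11 February 2010.
  Clinical Review Extension: 942 days claimed exceeds the 648-day cap, so +648 days → 21 November 2011.
  Opposition Stay Credit: +376 days → 1 December 2012.
  Prosecution Delay Deduction: −104 days → 19 August 2012.
Terminal disclaimer: IL-625328 expires on the earlier of 16 May 2011 and 19 August 2012.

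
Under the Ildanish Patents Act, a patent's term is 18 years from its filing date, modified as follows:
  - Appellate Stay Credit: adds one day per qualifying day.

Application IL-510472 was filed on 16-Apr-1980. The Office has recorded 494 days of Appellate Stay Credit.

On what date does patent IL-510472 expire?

Base term: filing date + 18 years → 16 April 1998.
Appellate Stay Credit: +494 days → 23 August 1999.

1999-08-23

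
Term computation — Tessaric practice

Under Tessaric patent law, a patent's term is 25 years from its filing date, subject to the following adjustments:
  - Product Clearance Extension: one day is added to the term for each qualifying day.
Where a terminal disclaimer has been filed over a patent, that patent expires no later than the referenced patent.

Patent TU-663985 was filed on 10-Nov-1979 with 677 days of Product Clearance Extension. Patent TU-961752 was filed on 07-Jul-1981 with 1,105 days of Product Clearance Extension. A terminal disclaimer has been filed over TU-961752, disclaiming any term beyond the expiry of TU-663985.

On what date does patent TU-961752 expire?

September 18, 2006

Natural term of TU-961752:
  Base: filing + 25 years → 7 July 2006.
  Product Clearance Extension: +1105 days → 16 July 2009.
Expiry of referenced patent TU-663985:
  Base: filing + 25 years → 10 November 2004.
  Product Clearance Extension: +677 days → 18 September 2006.
Terminal disclaimer: TU-961752 expires on the earlier of 16 July 2009 and 18 September 2006.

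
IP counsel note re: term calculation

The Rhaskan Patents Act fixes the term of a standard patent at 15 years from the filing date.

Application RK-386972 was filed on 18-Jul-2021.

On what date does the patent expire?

July 18, 2036

Filing date + 15 years → 18 July 2036.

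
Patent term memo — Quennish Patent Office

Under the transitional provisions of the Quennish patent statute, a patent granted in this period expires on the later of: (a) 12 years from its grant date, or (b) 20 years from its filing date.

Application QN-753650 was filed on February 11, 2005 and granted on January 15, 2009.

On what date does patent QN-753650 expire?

February 11, 2025

(a) grant + 12 years → 15 January 2021.
(b) filing + 20 years → 11 February 2025.
Later of the two: 11 February 2025.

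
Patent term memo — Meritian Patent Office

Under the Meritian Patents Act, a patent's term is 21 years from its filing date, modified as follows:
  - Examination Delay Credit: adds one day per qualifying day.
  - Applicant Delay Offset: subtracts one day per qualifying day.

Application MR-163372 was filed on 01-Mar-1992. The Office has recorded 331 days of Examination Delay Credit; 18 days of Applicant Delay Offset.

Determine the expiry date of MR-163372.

January 8, 2014

Base term: filing date + 21 years → 1 March 2013.
Examination Delay Credit: +331 days → 26 January 2014.
Applicant Delay Offset: −18 days → 8 January 2014.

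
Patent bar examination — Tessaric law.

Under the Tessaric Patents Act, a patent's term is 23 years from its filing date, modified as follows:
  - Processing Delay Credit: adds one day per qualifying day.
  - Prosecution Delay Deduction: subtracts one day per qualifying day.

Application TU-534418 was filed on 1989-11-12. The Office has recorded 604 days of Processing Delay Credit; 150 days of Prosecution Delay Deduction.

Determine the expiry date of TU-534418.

Base term: filing date + 23 years → 12 November 2012.
Processing Delay Credit: +604 days → 9 July 2014.
Prosecution Delay Deduction: −150 days → 9 February 2014.

2014-02-09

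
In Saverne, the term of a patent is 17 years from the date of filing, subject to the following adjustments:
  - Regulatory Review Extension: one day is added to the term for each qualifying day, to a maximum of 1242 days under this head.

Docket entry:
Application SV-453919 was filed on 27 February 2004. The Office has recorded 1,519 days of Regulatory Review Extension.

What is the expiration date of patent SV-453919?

Base term: filing date + 17 years → 27 February 2021.
Regulatory Review Extension: 1519 days claimed exceeds the 1242-day cap, so +1242 days → 23 July 2024.

2024-07-23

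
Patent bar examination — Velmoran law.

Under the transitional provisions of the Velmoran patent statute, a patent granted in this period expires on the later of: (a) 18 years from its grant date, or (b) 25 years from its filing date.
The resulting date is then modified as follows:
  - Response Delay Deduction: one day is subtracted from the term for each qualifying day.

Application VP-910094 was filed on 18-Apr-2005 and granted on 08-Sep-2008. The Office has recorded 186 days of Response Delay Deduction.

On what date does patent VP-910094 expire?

October 14, 2029

(a) grant + 18 years → 8 September 2026.
(b) filing + 25 years → 18 April 2030.
Later of the two: 18 April 2030.
Response Delay Deduction: −186 days → 14 October 2029.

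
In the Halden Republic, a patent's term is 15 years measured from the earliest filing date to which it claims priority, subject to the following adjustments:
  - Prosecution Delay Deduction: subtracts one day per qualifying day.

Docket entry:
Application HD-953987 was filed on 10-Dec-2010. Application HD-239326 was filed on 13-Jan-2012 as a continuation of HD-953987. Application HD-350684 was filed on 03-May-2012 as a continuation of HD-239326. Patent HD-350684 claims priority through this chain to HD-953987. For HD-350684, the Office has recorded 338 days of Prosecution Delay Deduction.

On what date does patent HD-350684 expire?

2025-01-06

Earliest priority filing: 10 December 2010.
Base term: 10 December 2010 + 15 years → 10 December 2025.
Prosecution Delay Deduction: −338 days → 6 January 2025.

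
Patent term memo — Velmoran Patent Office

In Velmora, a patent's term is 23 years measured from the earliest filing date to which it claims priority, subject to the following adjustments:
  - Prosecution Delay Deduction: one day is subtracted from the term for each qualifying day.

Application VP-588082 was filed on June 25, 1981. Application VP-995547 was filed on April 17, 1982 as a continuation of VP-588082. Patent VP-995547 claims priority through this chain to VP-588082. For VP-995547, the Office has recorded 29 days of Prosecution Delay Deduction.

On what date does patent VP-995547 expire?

Earliest priority filing: 25 June 1981.
Base term: 25 June 1981 + 23 years → 25 June 2004.
Prosecution Delay Deduction: −29 days → 27 May 2004.

2004-05-27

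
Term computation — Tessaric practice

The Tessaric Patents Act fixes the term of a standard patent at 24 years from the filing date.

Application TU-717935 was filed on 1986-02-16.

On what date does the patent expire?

February 16, 2010

Filing date + 24 years → 16 February 2010.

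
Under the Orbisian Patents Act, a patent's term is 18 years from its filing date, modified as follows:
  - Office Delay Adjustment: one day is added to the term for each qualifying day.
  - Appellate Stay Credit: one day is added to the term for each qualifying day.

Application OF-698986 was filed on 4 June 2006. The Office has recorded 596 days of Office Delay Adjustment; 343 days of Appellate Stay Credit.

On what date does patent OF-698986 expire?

Base term: filing date + 18 years → 4 June 2024.
Office Delay Adjustment: +596 days → 21 January 2026.
Appellate Stay Credit: +343 days → 30 December 2026.

December 30, 2026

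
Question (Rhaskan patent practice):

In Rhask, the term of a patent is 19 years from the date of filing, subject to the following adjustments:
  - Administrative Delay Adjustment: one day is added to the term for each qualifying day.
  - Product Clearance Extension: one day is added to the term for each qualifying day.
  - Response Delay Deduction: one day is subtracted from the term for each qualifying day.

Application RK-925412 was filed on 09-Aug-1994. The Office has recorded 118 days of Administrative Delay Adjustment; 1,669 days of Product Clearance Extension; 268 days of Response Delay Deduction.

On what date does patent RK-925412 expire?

October 6, 2017

Base term: filing date + 19 years → 9 August 2013.
Administrative Delay Adjustment: +118 days → 5 December 2013.
Product Clearance Extension: +1669 days → 1 July 2018.
Response Delay Deduction: −268 days → 6 October 2017.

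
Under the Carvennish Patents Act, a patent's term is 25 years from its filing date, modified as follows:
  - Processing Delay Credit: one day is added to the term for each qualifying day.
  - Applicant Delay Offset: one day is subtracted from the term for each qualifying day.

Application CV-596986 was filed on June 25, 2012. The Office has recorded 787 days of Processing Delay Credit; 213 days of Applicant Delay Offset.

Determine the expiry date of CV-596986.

2039-01-20

Base term: filing date + 25 years → 25 June 2037.
Processing Delay Credit: +787 days → 21 August 2039.
Applicant Delay Offset: −213 days → 20 January 2039.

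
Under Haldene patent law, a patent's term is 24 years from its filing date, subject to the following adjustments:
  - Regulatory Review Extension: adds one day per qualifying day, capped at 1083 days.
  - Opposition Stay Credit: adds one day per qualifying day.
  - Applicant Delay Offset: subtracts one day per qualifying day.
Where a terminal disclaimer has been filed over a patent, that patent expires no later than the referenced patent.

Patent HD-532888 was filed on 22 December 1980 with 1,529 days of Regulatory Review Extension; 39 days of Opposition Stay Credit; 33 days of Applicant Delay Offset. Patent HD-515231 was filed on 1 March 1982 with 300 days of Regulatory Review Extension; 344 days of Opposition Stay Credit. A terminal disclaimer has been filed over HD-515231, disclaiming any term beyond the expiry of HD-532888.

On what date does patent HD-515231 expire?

2007-12-05

Natural term of HD-515231:
  Base: filing + 24 years → 1 March 2006.
  Regulatory Review Extension: 300 days (within the 1083-day cap) → +300 days → 26 December 2006.
  Opposition Stay Credit: +344 days → 5 December 2007.
Expiry of referenced patent HD-532888:
  Base: filing + 24 years → 22 December 2004.
  Regulatory Review Extension: 1529 days claimed exceeds the 1083-day cap, so +1083 days → 10 December 2007.
  Opposition Stay Credit: +39 days → 18 January 2008.
  Applicant Delay Offset: −33 days → 16 December 2007.
Terminal disclaimer: HD-515231 expires on the earlier of 5 December 2007 and 16 December 2007.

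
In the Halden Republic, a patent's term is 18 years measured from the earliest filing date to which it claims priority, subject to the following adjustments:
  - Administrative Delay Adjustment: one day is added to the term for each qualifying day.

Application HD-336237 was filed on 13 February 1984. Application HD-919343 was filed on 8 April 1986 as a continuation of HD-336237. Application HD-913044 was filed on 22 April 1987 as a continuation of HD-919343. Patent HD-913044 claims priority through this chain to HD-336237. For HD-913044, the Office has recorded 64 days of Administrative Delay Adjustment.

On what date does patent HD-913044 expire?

2002-04-18

Earliest priority filing: 13 February 1984.
Base term: 13 February 1984 + 18 years → 13 February 2002.
Administrative Delay Adjustment: +64 days → 18 April 2002.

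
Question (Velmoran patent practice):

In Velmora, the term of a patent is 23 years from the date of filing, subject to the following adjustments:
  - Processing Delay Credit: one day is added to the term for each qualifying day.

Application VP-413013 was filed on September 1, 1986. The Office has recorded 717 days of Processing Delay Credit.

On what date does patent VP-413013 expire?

Base term: filing date + 23 years → 1 September 2009.
Processing Delay Credit: +717 days → 19 August 2011.

2011-08-19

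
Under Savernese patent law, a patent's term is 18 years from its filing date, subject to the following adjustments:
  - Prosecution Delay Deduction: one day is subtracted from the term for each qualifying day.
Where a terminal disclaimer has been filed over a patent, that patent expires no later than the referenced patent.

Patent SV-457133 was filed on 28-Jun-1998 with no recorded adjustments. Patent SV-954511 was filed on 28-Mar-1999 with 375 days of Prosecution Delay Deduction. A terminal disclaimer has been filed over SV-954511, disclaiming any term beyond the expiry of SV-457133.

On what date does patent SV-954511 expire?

March 18, 2016

Natural term of SV-954511:
  Base: filing + 18 years → 28 March 2017.
  Prosecution Delay Deduction: −375 days → 18 March 2016.
Expiry of referenced patent SV-457133:
  Base: filing + 18 years → 28 June 2016.
Terminal disclaimer: SV-954511 expires on the earlier of 18 March 2016 and 28 June 2016.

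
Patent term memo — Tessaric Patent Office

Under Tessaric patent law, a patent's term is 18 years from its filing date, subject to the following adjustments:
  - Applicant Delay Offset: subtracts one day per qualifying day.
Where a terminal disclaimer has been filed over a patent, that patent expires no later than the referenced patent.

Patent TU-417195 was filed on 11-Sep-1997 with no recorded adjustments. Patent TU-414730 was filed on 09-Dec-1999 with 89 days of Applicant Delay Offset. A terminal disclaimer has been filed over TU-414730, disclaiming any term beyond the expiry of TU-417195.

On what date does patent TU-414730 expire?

2015-09-11

Natural term of TU-414730:
  Base: filing + 18 years → 9 December 2017.
  Applicant Delay Offset: −89 days → 11 September 2017.
Expiry of referenced patent TU-417195:
  Base: filing + 18 years → 11 September 2015.
Terminal disclaimer: TU-414730 expires on the earlier of 11 September 2017 and 11 September 2015.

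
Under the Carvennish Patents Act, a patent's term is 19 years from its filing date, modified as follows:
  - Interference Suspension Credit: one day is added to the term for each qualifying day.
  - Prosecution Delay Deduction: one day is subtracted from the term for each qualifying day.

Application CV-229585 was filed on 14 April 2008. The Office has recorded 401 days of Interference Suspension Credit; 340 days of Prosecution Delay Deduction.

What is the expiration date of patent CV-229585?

June 14, 2027

Base term: filing date + 19 years → 14 April 2027.
Interference Suspension Credit: +401 days → 19 May 2028.
Prosecution Delay Deduction: −340 days → 14 June 2027.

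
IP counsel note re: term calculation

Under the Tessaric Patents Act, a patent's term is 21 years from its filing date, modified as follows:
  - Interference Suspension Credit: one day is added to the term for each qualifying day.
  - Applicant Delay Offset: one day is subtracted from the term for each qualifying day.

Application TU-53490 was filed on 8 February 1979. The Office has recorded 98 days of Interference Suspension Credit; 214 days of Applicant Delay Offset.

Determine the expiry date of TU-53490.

1999-10-15

Base term: filing date + 21 years → 8 February 2000.
Interference Suspension Credit: +98 days → 16 May 2000.
Applicant Delay Offset: −214 days → 15 October 1999.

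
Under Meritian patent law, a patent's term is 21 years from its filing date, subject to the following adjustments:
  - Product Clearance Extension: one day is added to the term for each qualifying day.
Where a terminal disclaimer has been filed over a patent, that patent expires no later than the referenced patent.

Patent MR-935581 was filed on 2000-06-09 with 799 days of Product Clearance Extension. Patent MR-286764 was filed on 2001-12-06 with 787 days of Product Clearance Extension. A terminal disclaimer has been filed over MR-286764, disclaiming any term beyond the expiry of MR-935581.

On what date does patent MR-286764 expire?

Natural term of MR-286764:
  Base: filing + 21 years → 6 December 2022.
  Product Clearance Extension: +787 days → 31 January 2025.
Expiry of referenced patent MR-935581:
  Base: filing + 21 years → 9 June 2021.
  Product Clearance Extension: +799 days → 17 August 2023.
Terminal disclaimer: MR-286764 expires on the earlier of 31 January 2025 and 17 August 2023.

2023-08-17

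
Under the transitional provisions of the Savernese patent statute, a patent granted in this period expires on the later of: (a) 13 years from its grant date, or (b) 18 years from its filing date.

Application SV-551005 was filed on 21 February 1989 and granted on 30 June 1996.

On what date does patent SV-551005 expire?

2009-06-30

(a) grant + 13 years → 30 June 2009.
(b) filing + 18 years → 21 February 2007.
Later of the two: 30 June 2009.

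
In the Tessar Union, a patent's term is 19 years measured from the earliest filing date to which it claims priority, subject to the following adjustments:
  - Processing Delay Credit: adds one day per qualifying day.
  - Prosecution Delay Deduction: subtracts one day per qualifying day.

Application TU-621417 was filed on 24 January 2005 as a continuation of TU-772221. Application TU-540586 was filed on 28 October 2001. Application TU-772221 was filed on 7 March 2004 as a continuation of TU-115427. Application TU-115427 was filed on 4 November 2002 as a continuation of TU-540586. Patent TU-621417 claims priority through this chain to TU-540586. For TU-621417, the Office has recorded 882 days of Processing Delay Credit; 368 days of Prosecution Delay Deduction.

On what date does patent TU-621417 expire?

Earliest priority filing: 28 October 2001.
Base term: 28 October 2001 + 19 years → 28 October 2020.
Processing Delay Credit: +882 days → 29 March 2023.
Prosecution Delay Deduction: −368 days → 26 March 2022.

2022-03-26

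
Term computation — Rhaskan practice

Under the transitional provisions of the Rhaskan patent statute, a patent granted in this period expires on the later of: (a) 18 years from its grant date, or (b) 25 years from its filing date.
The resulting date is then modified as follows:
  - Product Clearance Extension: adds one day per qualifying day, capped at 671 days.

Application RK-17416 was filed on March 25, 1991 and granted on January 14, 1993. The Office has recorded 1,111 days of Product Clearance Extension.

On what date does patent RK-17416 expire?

(a) grant + 18 years → 14 January 2011.
(b) filing + 25 years → 25 March 2016.
Later of the two: 25 March 2016.
Product Clearance Extension: 1111 days claimed exceeds the 671-day cap, so +671 days → 25 January 2018.

2018-01-25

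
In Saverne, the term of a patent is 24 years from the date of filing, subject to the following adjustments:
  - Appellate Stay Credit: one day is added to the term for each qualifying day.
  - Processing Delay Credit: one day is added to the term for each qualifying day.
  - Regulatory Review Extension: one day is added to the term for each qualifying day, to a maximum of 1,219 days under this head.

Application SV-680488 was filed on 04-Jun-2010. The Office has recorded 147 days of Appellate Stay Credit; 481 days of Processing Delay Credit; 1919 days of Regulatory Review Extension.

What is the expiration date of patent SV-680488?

June 25, 2039

Base term: filing date + 24 years → 4 June 2034.
Appellate Stay Credit: +147 days → 29 October 2034.
Processing Delay Credit: +481 days → 22 February 2036.
Regulatory Review Extension: 1919 days claimed exceeds the 1219-day cap, so +1219 days → 25 June 2039.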